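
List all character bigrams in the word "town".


Word: "town" (length 4)
Number of bigrams = 4 - 2 + 1 = 3
  Position 0: "to"
  Position 1: "ow"
  Position 2: "wn"
Bigrams = "to", "ow", "wn"


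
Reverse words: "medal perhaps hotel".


Original: "medal perhaps hotel"
Words (1..n): medal | perhaps | hotel
Reversed (n..1): hotel | perhaps | medal
Result = "hotel perhaps medal"


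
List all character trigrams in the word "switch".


Word: "switch" (length 6)
Number of trigrams = 6 - 3 + 1 = 4
  Position 0: "swi"
  Position 1: "wit"
  Position 2: "itc"
  Position 3: "tch"
Trigrams = "swi", "wit", "itc", "tch"


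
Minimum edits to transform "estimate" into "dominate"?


Word 1: "estimate" (length 8)
Word 2: "dominate" (length 8)
One optimal edit sequence (insert/delete/substitute each cost 1):
  1. substitute 'e' -> 'd'  (+1)
  2. substitute 's' -> 'o'  (+1)
  3. substitute 't' -> 'm'  (+1)
  4. keep 'i'
  5. substitute 'm' -> 'n'  (+1)
  6. keep 'a'
  7. keep 't'
  8. keep 'e'
Total edit operations: 4
Edit distance = 4


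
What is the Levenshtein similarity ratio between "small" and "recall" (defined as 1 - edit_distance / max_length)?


Word 1: "small" (length 5)
Word 2: "recall" (length 6)
One optimal edit sequence:
  1. insert 'r'  (+1)
  2. substitute 's' -> 'e'  (+1)
  3. substitute 'm' -> 'c'  (+1)
  4. keep 'a'
  5. keep 'l'
  6. keep 'l'
Edit distance = 3
Max length = max(5, 6) = 6
Similarity = 1 - 3/6
= 0.5000


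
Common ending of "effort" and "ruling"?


Word 1: "effort"
Word 2: "ruling"
Comparing from end:
  Pos -1: 't' != 'g' (stop)
LCS = "" (length 0)


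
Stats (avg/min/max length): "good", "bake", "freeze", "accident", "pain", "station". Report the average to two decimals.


Lengths: "good"=4, "bake"=4, "freeze"=6, "accident"=8, "pain"=4, "station"=7
Sum = 33, Count = 6
Average = 33/6 = 5.50
= avg=5.50, min=4, max=8


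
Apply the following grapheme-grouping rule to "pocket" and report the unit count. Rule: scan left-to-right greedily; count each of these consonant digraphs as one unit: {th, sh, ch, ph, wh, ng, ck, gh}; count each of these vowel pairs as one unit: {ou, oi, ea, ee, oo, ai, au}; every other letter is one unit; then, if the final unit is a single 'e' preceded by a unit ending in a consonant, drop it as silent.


Word: "pocket" (6 letters)
Left-to-right scan:
  (1) 'p' (letter)
  (2) 'o' (letter)
  (3) 'ck' (digraph)
  (4) 'e' (letter)
  (5) 't' (letter)
Units from scan: 5
Sound units = 5 units


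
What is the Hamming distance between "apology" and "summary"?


Comparing character by character (same length = 7):
  Pos 0: 'a' vs 's' !=
  Pos 1: 'p' vs 'u' !=
  Pos 2: 'o' vs 'm' !=
  Pos 3: 'l' vs 'm' !=
  Pos 4: 'o' vs 'a' !=
  Pos 5: 'g' vs 'r' !=
  Pos 6: 'y' vs 'y' =
Hamming distance = 6


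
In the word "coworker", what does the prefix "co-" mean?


Prefix: co-
As in: coworker -> co- + worker
Meaning = together


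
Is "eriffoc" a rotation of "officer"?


Word: "officer", Candidate: "eriffoc"
Method: check if candidate is substring of word+word
"officerofficer" contains "eriffoc"? No
Is rotation = No


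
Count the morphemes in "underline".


Word: "underline"
Morphemes: under- + line
Each morpheme carries meaning
= 2 morphemes


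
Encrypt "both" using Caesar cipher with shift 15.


Word: "both"
Shift: 15
Each letter → (letter + shift) mod 26:
  'b' (1) + 15 = 16 → 'q'
  'o' (14) + 15 = 3 → 'd'
  't' (19) + 15 = 8 → 'i'
  'h' (7) + 15 = 22 → 'w'
Result = "qdiw"


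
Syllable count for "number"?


Word: "number"
Syllable breakdown: num-ber
Counting: 2 parts
= 2 syllables


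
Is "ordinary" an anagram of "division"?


Word 1: "division" → sorted: diiinosv
Word 2: "ordinary" → sorted: adinorry
Same letters? diiinosv != adinorry
Anagram = No


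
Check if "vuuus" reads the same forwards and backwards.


Word: "vuuus"
Reversed: "suuuv"
Forward == Backward? vuuus != suuuv
Palindrome = No


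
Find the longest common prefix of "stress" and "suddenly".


Word 1: "stress"
Word 2: "suddenly"
Comparing from start:
  Pos 0: 's' == 's'
  Pos 1: 't' != 'u' (stop)
LCP = "s" (length 1)


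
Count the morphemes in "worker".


Word: "worker"
Morphemes: work / -er
Each morpheme carries meaning
= 2 morphemes


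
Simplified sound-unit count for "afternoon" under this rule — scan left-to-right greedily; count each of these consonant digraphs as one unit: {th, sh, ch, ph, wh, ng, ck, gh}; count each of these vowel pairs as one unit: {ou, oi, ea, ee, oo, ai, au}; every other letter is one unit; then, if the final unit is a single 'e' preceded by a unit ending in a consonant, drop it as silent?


Word: "afternoon" (9 letters)
Left-to-right scan:
  1. 'a' (letter)
  2. 'f' (letter)
  3. 't' (letter)
  4. 'e' (letter)
  5. 'r' (letter)
  6. 'n' (letter)
  7. 'oo' (vowel-pair)
  8. 'n' (letter)
Units from scan: 8
Sound units = 8 units


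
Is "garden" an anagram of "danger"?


Word 1: "danger" → sorted: adegnr
Word 2: "garden" → sorted: adegnr
Same letters? adegnr == adegnr
Anagram = Yes


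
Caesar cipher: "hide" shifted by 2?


Word: "hide"
Shift: 2
Each letter → (letter + shift) mod 26:
  'h' (7) + 2 = 9 → 'j'
  'i' (8) + 2 = 10 → 'k'
  'd' (3) + 2 = 5 → 'f'
  'e' (4) + 2 = 6 → 'g'
Result = "jkfg"


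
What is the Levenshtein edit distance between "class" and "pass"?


Word 1: "class" (length 5)
Word 2: "pass" (length 4)
One optimal edit sequence (insert/delete/substitute each cost 1):
  1. delete 'c'  (+1)
  2. substitute 'l' -> 'p'  (+1)
  3. keep 'a'
  4. keep 's'
  5. keep 's'
Total edit operations: 2
Edit distance = 2


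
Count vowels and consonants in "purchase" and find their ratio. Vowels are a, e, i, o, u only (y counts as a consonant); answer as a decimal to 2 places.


Word: "purchase"
Vowels (a,e,i,o,u): 3
Consonants: 5
Ratio = 3/5
= 0.60


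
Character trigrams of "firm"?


Word: "firm" (length 4)
Number of trigrams = 4 - 3 + 1 = 2
  Position 0: "fir"
  Position 1: "irm"
Trigrams = "fir", "irm"


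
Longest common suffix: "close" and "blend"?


Word 1: "close"
Word 2: "blend"
Comparing from end:
  Pos -1: 'e' != 'd' (stop)
LCS = "" (length 0)


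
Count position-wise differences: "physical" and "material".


Comparing character by character (same length = 8):
  Pos 0: 'p' vs 'm' !=
  Pos 1: 'h' vs 'a' !=
  Pos 2: 'y' vs 't' !=
  Pos 3: 's' vs 'e' !=
  Pos 4: 'i' vs 'r' !=
  Pos 5: 'c' vs 'i' !=
  Pos 6: 'a' vs 'a' =
  Pos 7: 'l' vs 'l' =
Hamming distance = 6


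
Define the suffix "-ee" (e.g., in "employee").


Suffix: -ee
Example: employee (employ + -ee)
Meaning = one who receives


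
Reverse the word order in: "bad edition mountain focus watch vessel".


Original: "bad edition mountain focus watch vessel"
Words (1..n): bad | edition | mountain | focus | watch | vessel
Reversed (n..1): vessel | watch | focus | mountain | edition | bad
Result = "vessel watch focus mountain edition bad"


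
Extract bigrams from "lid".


Word: "lid" (length 3)
Number of bigrams = 3 - 2 + 1 = 2
  Position 0: "li"
  Position 1: "id"
Bigrams = "li", "id"


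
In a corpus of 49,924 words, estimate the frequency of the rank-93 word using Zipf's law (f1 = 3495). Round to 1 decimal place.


Zipf's law: f(r) = f(1) / r
f(1) = 3495
f(93) = 3495 / 93
= 37.6 occurrences


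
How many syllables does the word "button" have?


Word: "button"
Syllable breakdown: but / ton
Counting: 2 parts
= 2 syllables


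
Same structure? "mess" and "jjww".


Pattern of "mess": [0, 1, 2, 2]
Pattern of "jjww": [0, 0, 1, 1]
Patterns do not match
Same pattern = No


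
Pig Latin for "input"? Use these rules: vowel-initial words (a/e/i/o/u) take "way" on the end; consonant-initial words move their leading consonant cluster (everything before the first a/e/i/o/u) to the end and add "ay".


Word: "input"
Starts with vowel → add 'way'
Pig Latin = "inputway"


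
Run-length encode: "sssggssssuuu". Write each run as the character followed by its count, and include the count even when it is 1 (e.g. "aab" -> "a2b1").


String: "sssggssssuuu"
Scanning for consecutive runs:
  's' x 3
  'g' x 2
  's' x 4
  'u' x 3
RLE = "s3g2s4u3"


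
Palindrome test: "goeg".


Word: "goeg"
Reversed: "geog"
Forward == Backward? goeg != geog
Palindrome = No


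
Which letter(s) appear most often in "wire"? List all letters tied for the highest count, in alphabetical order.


Word: "wire"
Letter counts:
  'e': 1
  'i': 1
  'r': 1
  'w': 1
Maximum count = 1
Most frequent = 'e', 'i', 'r', 'w' (1 time each)


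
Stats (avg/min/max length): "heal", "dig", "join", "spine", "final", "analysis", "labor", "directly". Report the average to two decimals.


Lengths: "heal"=4, "dig"=3, "join"=4, "spine"=5, "final"=5, "analysis"=8, "labor"=5, "directly"=8
Sum = 42, Count = 8
Average = 42/8 = 5.25
= avg=5.25, min=3, max=8


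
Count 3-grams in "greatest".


Word: "greatest" (length 8)
Number of 3-grams = length - 3 + 1 = 8 - 3 + 1
= 6


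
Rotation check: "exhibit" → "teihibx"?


Word: "exhibit", Candidate: "teihibx"
Method: check if candidate is substring of word+word
"exhibitexhibit" contains "teihibx"? No
Is rotation = No


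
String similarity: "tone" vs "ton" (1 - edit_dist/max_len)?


Word 1: "tone" (length 4)
Word 2: "ton" (length 3)
One optimal edit sequence:
  1. keep 't'
  2. keep 'o'
  3. keep 'n'
  4. delete 'e'  (+1)
Edit distance = 1
Max length = max(4, 3) = 4
Similarity = 1 - 1/4
= 0.7500


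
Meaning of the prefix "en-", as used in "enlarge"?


Prefix: en-
Example: enlarge (en- + large)
Meaning = cause to / put into


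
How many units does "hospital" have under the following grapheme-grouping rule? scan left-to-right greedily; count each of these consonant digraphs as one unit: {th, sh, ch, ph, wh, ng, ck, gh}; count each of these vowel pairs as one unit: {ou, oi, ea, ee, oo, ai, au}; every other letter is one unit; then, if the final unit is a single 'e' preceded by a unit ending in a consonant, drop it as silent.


Word: "hospital" (8 letters)
Left-to-right scan:
  1. 'h' (letter)
  2. 'o' (letter)
  3. 's' (letter)
  4. 'p' (letter)
  5. 'i' (letter)
  6. 't' (letter)
  7. 'a' (letter)
  8. 'l' (letter)
Units from scan: 8
Sound units = 8 units


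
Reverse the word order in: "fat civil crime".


Original: "fat civil crime"
Words (1..n): fat | civil | crime
Reversed (n..1): crime | civil | fat
Result = "crime civil fat"


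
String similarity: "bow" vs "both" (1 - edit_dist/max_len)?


Word 1: "bow" (length 3)
Word 2: "both" (length 4)
One optimal edit sequence:
  1. keep 'b'
  2. keep 'o'
  3. insert 't'  (+1)
  4. substitute 'w' -> 'h'  (+1)
Edit distance = 2
Max length = max(3, 4) = 4
Similarity = 1 - 2/4
= 0.5000


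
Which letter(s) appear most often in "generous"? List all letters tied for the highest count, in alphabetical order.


Word: "generous"
Letter counts:
  'e': 2
  'g': 1
  'n': 1
  'o': 1
  'r': 1
  's': 1
  'u': 1
Maximum count = 2
Most frequent = 'e' (2 times each)


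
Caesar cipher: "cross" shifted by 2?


Word: "cross"
Shift: 2
Each letter → (letter + shift) mod 26:
  'c' (2) + 2 = 4 → 'e'
  'r' (17) + 2 = 19 → 't'
  'o' (14) + 2 = 16 → 'q'
  's' (18) + 2 = 20 → 'u'
  's' (18) + 2 = 20 → 'u'
Result = "etquu"


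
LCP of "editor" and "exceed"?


Word 1: "editor"
Word 2: "exceed"
Comparing from start:
  Pos 0: 'e' == 'e'
  Pos 1: 'd' != 'x' (stop)
LCP = "e" (length 1)


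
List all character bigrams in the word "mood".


Word: "mood" (length 4)
Number of bigrams = 4 - 2 + 1 = 3
  Position 0: "mo"
  Position 1: "oo"
  Position 2: "od"
Bigrams = "mo", "oo", "od"


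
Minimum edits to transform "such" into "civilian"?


Word 1: "such" (length 4)
Word 2: "civilian" (length 8)
One optimal edit sequence (insert/delete/substitute each cost 1):
  1. insert 'c'  (+1)
  2. insert 'i'  (+1)
  3. insert 'v'  (+1)
  4. insert 'i'  (+1)
  5. substitute 's' -> 'l'  (+1)
  6. substitute 'u' -> 'i'  (+1)
  7. substitute 'c' -> 'a'  (+1)
  8. substitute 'h' -> 'n'  (+1)
Total edit operations: 8
Edit distance = 8


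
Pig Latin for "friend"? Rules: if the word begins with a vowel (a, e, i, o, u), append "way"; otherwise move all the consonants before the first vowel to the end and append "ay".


Word: "friend"
Starts with consonant(s) → move to end, add 'ay'
Consonant cluster: "fr"
Pig Latin = "iendfray"


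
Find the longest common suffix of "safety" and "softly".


Word 1: "safety"
Word 2: "softly"
Comparing from end:
  Pos -1: 'y' == 'y'
  Pos -2: 't' != 'l' (stop)
LCS = "y" (length 1)


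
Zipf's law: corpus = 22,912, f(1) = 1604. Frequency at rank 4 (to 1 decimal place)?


Zipf's law: f(r) = f(1) / r
f(1) = 1604
f(4) = 1604 / 4
= 401.0 occurrences


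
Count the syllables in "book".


Word: "book"
Syllable breakdown: book
Counting: 1 part
= 1 syllable


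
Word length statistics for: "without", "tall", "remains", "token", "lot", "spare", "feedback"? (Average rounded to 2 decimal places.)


Lengths: "without"=7, "tall"=4, "remains"=7, "token"=5, "lot"=3, "spare"=5, "feedback"=8
Sum = 39, Count = 7
Average = 39/7 = 5.57
= avg=5.57, min=3, max=8


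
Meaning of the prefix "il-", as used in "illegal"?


Prefix: il-
Example: illegal = il- + legal
Meaning = not


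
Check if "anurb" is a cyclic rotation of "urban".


Word: "urban", Candidate: "anurb"
Method: check if candidate is substring of word+word
"urbanurban" contains "anurb"? Yes
Is rotation = Yes


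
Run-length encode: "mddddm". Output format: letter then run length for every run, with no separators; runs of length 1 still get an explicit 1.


String: "mddddm"
Scanning for consecutive runs:
  'm' x 1
  'd' x 4
  'm' x 1
RLE = "m1d4m1"


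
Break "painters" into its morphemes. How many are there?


Word: "painters"
Morphemes: paint + -er + -s
Each morpheme carries meaning
= 3 morphemes


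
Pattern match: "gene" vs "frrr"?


Pattern of "gene": [0, 1, 2, 1]
Pattern of "frrr": [0, 1, 1, 1]
Patterns do not match
Same pattern = No


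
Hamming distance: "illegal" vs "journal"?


Comparing character by character (same length = 7):
  Pos 0: 'i' vs 'j' !=
  Pos 1: 'l' vs 'o' !=
  Pos 2: 'l' vs 'u' !=
  Pos 3: 'e' vs 'r' !=
  Pos 4: 'g' vs 'n' !=
  Pos 5: 'a' vs 'a' =
  Pos 6: 'l' vs 'l' =
Hamming distance = 5


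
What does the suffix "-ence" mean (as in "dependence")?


Suffix: -ence
Example: dependence (depend + -ence)
Meaning = state of


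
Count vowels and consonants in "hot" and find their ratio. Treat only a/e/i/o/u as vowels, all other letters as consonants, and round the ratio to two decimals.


Word: "hot"
Vowels (a,e,i,o,u): 1
Consonants: 2
Ratio = 1/2
= 0.50


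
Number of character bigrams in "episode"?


Word: "episode" (length 7)
Number of 2-grams = length - 2 + 1 = 7 - 2 + 1
= 6


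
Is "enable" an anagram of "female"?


Word 1: "female" → sorted: aeeflm
Word 2: "enable" → sorted: abeeln
Same letters? aeeflm != abeeln
Anagram = No


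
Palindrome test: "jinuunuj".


Word: "jinuunuj"
Reversed: "junuunij"
Forward == Backward? jinuunuj != junuunij
Palindrome = No


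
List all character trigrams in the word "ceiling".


Word: "ceiling" (length 7)
Number of trigrams = 7 - 3 + 1 = 5
  Position 0: "cei"
  Position 1: "eil"
  Position 2: "ili"
  Position 3: "lin"
  Position 4: "ing"
Trigrams = "cei", "eil", "ili", "lin", "ing"


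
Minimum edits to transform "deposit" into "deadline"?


Word 1: "deposit" (length 7)
Word 2: "deadline" (length 8)
One optimal edit sequence (insert/delete/substitute each cost 1):
  1. keep 'd'
  2. keep 'e'
  3. substitute 'p' -> 'a'  (+1)
  4. substitute 'o' -> 'd'  (+1)
  5. substitute 's' -> 'l'  (+1)
  6. keep 'i'
  7. insert 'n'  (+1)
  8. substitute 't' -> 'e'  (+1)
Total edit operations: 5
Edit distance = 5


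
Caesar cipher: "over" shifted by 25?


Word: "over"
Shift: 25
Each letter → (letter + shift) mod 26:
  'o' (14) + 25 = 13 → 'n'
  'v' (21) + 25 = 20 → 'u'
  'e' (4) + 25 = 3 → 'd'
  'r' (17) + 25 = 16 → 'q'
Result = "nudq"


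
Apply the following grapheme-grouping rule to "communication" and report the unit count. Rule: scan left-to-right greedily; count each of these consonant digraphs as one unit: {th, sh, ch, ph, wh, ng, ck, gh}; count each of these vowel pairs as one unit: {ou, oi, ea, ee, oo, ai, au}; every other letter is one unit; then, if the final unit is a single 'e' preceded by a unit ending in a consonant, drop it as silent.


Word: "communication" (13 letters)
Left-to-right scan:
  [1] 'c' (letter)
  [2] 'o' (letter)
  [3] 'm' (letter)
  [4] 'm' (letter)
  [5] 'u' (letter)
  [6] 'n' (letter)
  [7] 'i' (letter)
  [8] 'c' (letter)
  [9] 'a' (letter)
  [10] 't' (letter)
  [11] 'i' (letter)
  [12] 'o' (letter)
  [13] 'n' (letter)
Units from scan: 13
Sound units = 13 units


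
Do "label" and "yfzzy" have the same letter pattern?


Pattern of "label": [0, 1, 2, 3, 0]
Pattern of "yfzzy": [0, 1, 2, 2, 0]
Patterns do not match
Same pattern = No


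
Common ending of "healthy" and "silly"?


Word 1: "healthy"
Word 2: "silly"
Comparing from end:
  Pos -1: 'y' == 'y'
  Pos -2: 'h' != 'l' (stop)
LCS = "y" (length 1)


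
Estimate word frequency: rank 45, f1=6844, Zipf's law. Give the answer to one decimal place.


Zipf's law: f(r) = f(1) / r
f(1) = 6844
f(45) = 6844 / 45
= 152.1 occurrences


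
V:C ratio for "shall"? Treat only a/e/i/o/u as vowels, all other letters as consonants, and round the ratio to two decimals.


Word: "shall"
Vowels (a,e,i,o,u): 1
Consonants: 4
Ratio = 1/4
= 0.25


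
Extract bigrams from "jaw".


Word: "jaw" (length 3)
Number of bigrams = 3 - 2 + 1 = 2
  Position 0: "ja"
  Position 1: "aw"
Bigrams = "ja", "aw"


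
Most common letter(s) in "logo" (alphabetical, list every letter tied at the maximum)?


Word: "logo"
Letter counts:
  'g': 1
  'l': 1
  'o': 2
Maximum count = 2
Most frequent = 'o' (2 times each)


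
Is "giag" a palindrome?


Word: "giag"
Reversed: "gaig"
Forward == Backward? giag != gaig
Palindrome = No


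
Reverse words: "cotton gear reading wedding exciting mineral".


Original: "cotton gear reading wedding exciting mineral"
Words (1..n): cotton | gear | reading | wedding | exciting | mineral
Reversed (n..1): mineral | exciting | wedding | reading | gear | cotton
Result = "mineral exciting wedding reading gear cotton"


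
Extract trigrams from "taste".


Word: "taste" (length 5)
Number of trigrams = 5 - 3 + 1 = 3
  Position 0: "tas"
  Position 1: "ast"
  Position 2: "ste"
Trigrams = "tas", "ast", "ste"


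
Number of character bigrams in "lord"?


Word: "lord" (length 4)
Number of 2-grams = length - 2 + 1 = 4 - 2 + 1
= 3


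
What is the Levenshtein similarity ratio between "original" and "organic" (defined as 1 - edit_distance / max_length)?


Word 1: "original" (length 8)
Word 2: "organic" (length 7)
One optimal edit sequence:
  1. keep 'o'
  2. keep 'r'
  3. delete 'i'  (+1)
  4. keep 'g'
  5. substitute 'i' -> 'a'  (+1)
  6. keep 'n'
  7. substitute 'a' -> 'i'  (+1)
  8. substitute 'l' -> 'c'  (+1)
Edit distance = 4
Max length = max(8, 7) = 8
Similarity = 1 - 4/8
= 0.5000


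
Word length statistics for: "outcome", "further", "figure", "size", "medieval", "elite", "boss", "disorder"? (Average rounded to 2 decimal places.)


Lengths: "outcome"=7, "further"=7, "figure"=6, "size"=4, "medieval"=8, "elite"=5, "boss"=4, "disorder"=8
Sum = 49, Count = 8
Average = 49/8 = 6.13
= avg=6.13, min=4, max=8


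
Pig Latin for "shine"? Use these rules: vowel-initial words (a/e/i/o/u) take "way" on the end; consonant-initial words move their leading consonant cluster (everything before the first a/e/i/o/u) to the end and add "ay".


Word: "shine"
Starts with consonant(s) → move to end, add 'ay'
Consonant cluster: "sh"
Pig Latin = "ineshay"


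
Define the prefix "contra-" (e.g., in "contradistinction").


Prefix: contra-
As in: contradistinction -> contra- + distinction
Meaning = against


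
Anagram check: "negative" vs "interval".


Word 1: "negative" → sorted: aeegintv
Word 2: "interval" → sorted: aeilnrtv
Same letters? aeegintv != aeilnrtv
Anagram = No


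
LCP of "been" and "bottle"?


Word 1: "been"
Word 2: "bottle"
Comparing from start:
  Pos 0: 'b' == 'b'
  Pos 1: 'e' != 'o' (stop)
LCP = "b" (length 1)


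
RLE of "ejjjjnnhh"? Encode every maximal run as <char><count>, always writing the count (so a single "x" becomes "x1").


String: "ejjjjnnhh"
Scanning for consecutive runs:
  'e' x 1
  'j' x 4
  'n' x 2
  'h' x 2
RLE = "e1j4n2h2"


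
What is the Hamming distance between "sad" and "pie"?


Comparing character by character (same length = 3):
  Pos 0: 's' vs 'p' !=
  Pos 1: 'a' vs 'i' !=
  Pos 2: 'd' vs 'e' !=
Hamming distance = 3


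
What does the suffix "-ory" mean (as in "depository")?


Suffix: -ory
As in: depository -> deposit + -ory
Meaning = relating to / place for


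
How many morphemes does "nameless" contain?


Word: "nameless"
Morphemes: name + -less
Each morpheme carries meaning
= 2 morphemes


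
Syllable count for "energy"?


Word: "energy"
Syllable breakdown: en / er / gy
Counting: 3 parts
= 3 syllables


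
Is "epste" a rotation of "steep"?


Word: "steep", Candidate: "epste"
Method: check if candidate is substring of word+word
"steepsteep" contains "epste"? Yes
Is rotation = Yes


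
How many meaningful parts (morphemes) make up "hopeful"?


Word: "hopeful"
Morphemes: hope | -ful
Each morpheme carries meaning
= 2 morphemes


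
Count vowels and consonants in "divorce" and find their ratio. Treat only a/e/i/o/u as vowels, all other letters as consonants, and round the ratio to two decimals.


Word: "divorce"
Vowels (a,e,i,o,u): 3
Consonants: 4
Ratio = 3/4
= 0.75


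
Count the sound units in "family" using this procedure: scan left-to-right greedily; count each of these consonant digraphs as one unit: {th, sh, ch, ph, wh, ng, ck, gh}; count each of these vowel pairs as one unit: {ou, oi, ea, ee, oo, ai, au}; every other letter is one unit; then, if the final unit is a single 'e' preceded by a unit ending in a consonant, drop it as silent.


Word: "family" (6 letters)
Left-to-right scan:
  [1] 'f' (letter)
  [2] 'a' (letter)
  [3] 'm' (letter)
  [4] 'i' (letter)
  [5] 'l' (letter)
  [6] 'y' (letter)
Units from scan: 6
Sound units = 6 units


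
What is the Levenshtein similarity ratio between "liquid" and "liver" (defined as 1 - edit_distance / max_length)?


Word 1: "liquid" (length 6)
Word 2: "liver" (length 5)
One optimal edit sequence:
  1. keep 'l'
  2. keep 'i'
  3. delete 'q'  (+1)
  4. substitute 'u' -> 'v'  (+1)
  5. substitute 'i' -> 'e'  (+1)
  6. substitute 'd' -> 'r'  (+1)
Edit distance = 4
Max length = max(6, 5) = 6
Similarity = 1 - 4/6
= 0.3333


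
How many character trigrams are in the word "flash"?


Word: "flash" (length 5)
Number of 3-grams = length - 3 + 1 = 5 - 3 + 1
= 3


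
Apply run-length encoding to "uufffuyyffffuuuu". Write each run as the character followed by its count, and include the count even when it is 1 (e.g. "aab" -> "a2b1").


String: "uufffuyyffffuuuu"
Scanning for consecutive runs:
  'u' x 2
  'f' x 3
  'u' x 1
  'y' x 2
  'f' x 4
  'u' x 4
RLE = "u2f3u1y2f4u4"


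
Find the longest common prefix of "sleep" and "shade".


Word 1: "sleep"
Word 2: "shade"
Comparing from start:
  Pos 0: 's' == 's'
  Pos 1: 'l' != 'h' (stop)
LCP = "s" (length 1)


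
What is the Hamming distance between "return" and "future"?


Comparing character by character (same length = 6):
  Pos 0: 'r' vs 'f' !=
  Pos 1: 'e' vs 'u' !=
  Pos 2: 't' vs 't' =
  Pos 3: 'u' vs 'u' =
  Pos 4: 'r' vs 'r' =
  Pos 5: 'n' vs 'e' !=
Hamming distance = 3


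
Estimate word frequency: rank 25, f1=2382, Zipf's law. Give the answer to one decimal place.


Zipf's law: f(r) = f(1) / r
f(1) = 2382
f(25) = 2382 / 25
= 95.3 occurrences


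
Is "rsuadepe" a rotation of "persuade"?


Word: "persuade", Candidate: "rsuadepe"
Method: check if candidate is substring of word+word
"persuadepersuade" contains "rsuadepe"? Yes
Is rotation = Yes


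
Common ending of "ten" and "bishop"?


Word 1: "ten"
Word 2: "bishop"
Comparing from end:
  Pos -1: 'n' != 'p' (stop)
LCS = "" (length 0)


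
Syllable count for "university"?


Word: "university"
Syllable breakdown: u / ni / ver / si / ty
Counting: 5 parts
= 5 syllables


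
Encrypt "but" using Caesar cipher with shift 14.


Word: "but"
Shift: 14
Each letter → (letter + shift) mod 26:
  'b' (1) + 14 = 15 → 'p'
  'u' (20) + 14 = 8 → 'i'
  't' (19) + 14 = 7 → 'h'
Result = "pih"


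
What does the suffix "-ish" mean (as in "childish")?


Suffix: -ish
Example: childish = child + -ish
Meaning = somewhat / having the qualities of


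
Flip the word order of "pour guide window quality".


Original: "pour guide window quality"
Words (1..n): pour | guide | window | quality
Reversed (n..1): quality | window | guide | pour
Result = "quality window guide pour"


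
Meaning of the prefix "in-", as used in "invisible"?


Prefix: in-
Example: invisible = in- + visible
Meaning = not / into


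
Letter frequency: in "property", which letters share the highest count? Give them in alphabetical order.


Word: "property"
Letter counts:
  'e': 1
  'o': 1
  'p': 2
  'r': 2
  't': 1
  'y': 1
Maximum count = 2
Most frequent = 'p', 'r' (2 times each)


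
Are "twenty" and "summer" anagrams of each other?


Word 1: "twenty" → sorted: enttwy
Word 2: "summer" → sorted: emmrsu
Same letters? enttwy != emmrsu
Anagram = No


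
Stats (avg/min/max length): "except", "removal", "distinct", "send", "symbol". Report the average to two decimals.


Lengths: "except"=6, "removal"=7, "distinct"=8, "send"=4, "symbol"=6
Sum = 31, Count = 5
Average = 31/5 = 6.20
= avg=6.20, min=4, max=8


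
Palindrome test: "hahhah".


Word: "hahhah"
Reversed: "hahhah"
Forward == Backward? hahhah == hahhah
Palindrome = Yes


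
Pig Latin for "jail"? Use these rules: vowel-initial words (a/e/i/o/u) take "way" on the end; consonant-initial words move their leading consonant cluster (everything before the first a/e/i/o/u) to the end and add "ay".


Word: "jail"
Starts with consonant(s) → move to end, add 'ay'
Consonant cluster: "j"
Pig Latin = "ailjay"


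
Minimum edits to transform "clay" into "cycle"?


Word 1: "clay" (length 4)
Word 2: "cycle" (length 5)
One optimal edit sequence (insert/delete/substitute each cost 1):
  1. keep 'c'
  2. insert 'y'  (+1)
  3. substitute 'l' -> 'c'  (+1)
  4. substitute 'a' -> 'l'  (+1)
  5. substitute 'y' -> 'e'  (+1)
Total edit operations: 4
Edit distance = 4


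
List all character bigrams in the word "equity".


Word: "equity" (length 6)
Number of bigrams = 6 - 2 + 1 = 5
  Position 0: "eq"
  Position 1: "qu"
  Position 2: "ui"
  Position 3: "it"
  Position 4: "ty"
Bigrams = "eq", "qu", "ui", "it", "ty"


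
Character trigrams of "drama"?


Word: "drama" (length 5)
Number of trigrams = 5 - 3 + 1 = 3
  Position 0: "dra"
  Position 1: "ram"
  Position 2: "ama"
Trigrams = "dra", "ram", "ama"


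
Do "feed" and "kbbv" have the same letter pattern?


Pattern of "feed": [0, 1, 1, 2]
Pattern of "kbbv": [0, 1, 1, 2]
Patterns match
Same pattern = Yes


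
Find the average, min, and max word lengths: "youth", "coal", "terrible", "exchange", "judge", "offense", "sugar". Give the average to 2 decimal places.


Lengths: "youth"=5, "coal"=4, "terrible"=8, "exchange"=8, "judge"=5, "offense"=7, "sugar"=5
Sum = 42, Count = 7
Average = 42/7 = 6.00
= avg=6.00, min=4, max=8


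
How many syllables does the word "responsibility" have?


Word: "responsibility"
Syllable breakdown: re · spon · si · bil · i · ty
Counting: 6 parts
= 6 syllables


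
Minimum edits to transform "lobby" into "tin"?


Word 1: "lobby" (length 5)
Word 2: "tin" (length 3)
One optimal edit sequence (insert/delete/substitute each cost 1):
  1. delete 'l'  (+1)
  2. delete 'o'  (+1)
  3. substitute 'b' -> 't'  (+1)
  4. substitute 'b' -> 'i'  (+1)
  5. substitute 'y' -> 'n'  (+1)
Total edit operations: 5
Edit distance = 5


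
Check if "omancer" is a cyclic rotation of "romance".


Word: "romance", Candidate: "omancer"
Method: check if candidate is substring of word+word
"romanceromance" contains "omancer"? Yes
Is rotation = Yes


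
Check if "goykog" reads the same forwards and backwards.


Word: "goykog"
Reversed: "gokyog"
Forward == Backward? goykog != gokyog
Palindrome = No


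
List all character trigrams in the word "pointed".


Word: "pointed" (length 7)
Number of trigrams = 7 - 3 + 1 = 5
  Position 0: "poi"
  Position 1: "oin"
  Position 2: "int"
  Position 3: "nte"
  Position 4: "ted"
Trigrams = "poi", "oin", "int", "nte", "ted"


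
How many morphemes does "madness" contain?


Word: "madness"
Morphemes: mad | -ness
Each morpheme carries meaning
= 2 morphemes


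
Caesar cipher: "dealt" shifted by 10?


Word: "dealt"
Shift: 10
Each letter → (letter + shift) mod 26:
  'd' (3) + 10 = 13 → 'n'
  'e' (4) + 10 = 14 → 'o'
  'a' (0) + 10 = 10 → 'k'
  'l' (11) + 10 = 21 → 'v'
  't' (19) + 10 = 3 → 'd'
Result = "nokvd"


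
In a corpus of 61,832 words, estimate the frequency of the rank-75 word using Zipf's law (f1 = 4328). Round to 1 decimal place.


Zipf's law: f(r) = f(1) / r
f(1) = 4328
f(75) = 4328 / 75
= 57.7 occurrences


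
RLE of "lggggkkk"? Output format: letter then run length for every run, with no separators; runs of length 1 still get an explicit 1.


String: "lggggkkk"
Scanning for consecutive runs:
  'l' x 1
  'g' x 4
  'k' x 3
RLE = "l1g4k3"


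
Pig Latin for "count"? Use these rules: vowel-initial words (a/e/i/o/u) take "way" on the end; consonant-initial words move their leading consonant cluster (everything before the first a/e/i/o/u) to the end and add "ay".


Word: "count"
Starts with consonant(s) → move to end, add 'ay'
Consonant cluster: "c"
Pig Latin = "ountcay"


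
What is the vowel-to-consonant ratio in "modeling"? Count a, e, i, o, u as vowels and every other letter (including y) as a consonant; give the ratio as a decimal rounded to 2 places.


Word: "modeling"
Vowels (a,e,i,o,u): 3
Consonants: 5
Ratio = 3/5
= 0.60


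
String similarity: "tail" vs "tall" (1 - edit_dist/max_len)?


Word 1: "tail" (length 4)
Word 2: "tall" (length 4)
One optimal edit sequence:
  1. keep 't'
  2. keep 'a'
  3. substitute 'i' -> 'l'  (+1)
  4. keep 'l'
Edit distance = 1
Max length = max(4, 4) = 4
Similarity = 1 - 1/4
= 0.7500


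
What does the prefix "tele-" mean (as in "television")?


Prefix: tele-
Example: television (tele- + vision)
Meaning = distant


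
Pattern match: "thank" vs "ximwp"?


Pattern of "thank": [0, 1, 2, 3, 4]
Pattern of "ximwp": [0, 1, 2, 3, 4]
Patterns match
Same pattern = Yes


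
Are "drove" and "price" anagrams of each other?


Word 1: "drove" → sorted: deorv
Word 2: "price" → sorted: ceipr
Same letters? deorv != ceipr
Anagram = No


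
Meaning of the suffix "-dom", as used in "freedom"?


Suffix: -dom
As in: freedom -> free + -dom
Meaning = state / realm


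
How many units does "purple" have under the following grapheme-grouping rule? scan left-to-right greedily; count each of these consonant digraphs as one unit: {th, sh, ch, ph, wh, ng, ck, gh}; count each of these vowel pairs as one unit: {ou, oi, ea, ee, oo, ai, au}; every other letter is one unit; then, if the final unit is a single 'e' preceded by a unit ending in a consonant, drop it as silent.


Word: "purple" (6 letters)
Left-to-right scan:
  (1) 'p' (letter)
  (2) 'u' (letter)
  (3) 'r' (letter)
  (4) 'p' (letter)
  (5) 'l' (letter)
  (6) 'e' (letter)
Units from scan: 6
Final unit is 'e' after a consonant -> drop as silent (-1)
Sound units = 5 units


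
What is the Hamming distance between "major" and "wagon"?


Comparing character by character (same length = 5):
  Pos 0: 'm' vs 'w' !=
  Pos 1: 'a' vs 'a' =
  Pos 2: 'j' vs 'g' !=
  Pos 3: 'o' vs 'o' =
  Pos 4: 'r' vs 'n' !=
Hamming distance = 3


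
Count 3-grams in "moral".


Word: "moral" (length 5)
Number of 3-grams = length - 3 + 1 = 5 - 3 + 1
= 3


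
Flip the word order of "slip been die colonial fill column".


Original: "slip been die colonial fill column"
Words (1..n): slip | been | die | colonial | fill | column
Reversed (n..1): column | fill | colonial | die | been | slip
Result = "column fill colonial die been slip"


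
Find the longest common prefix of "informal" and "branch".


Word 1: "informal"
Word 2: "branch"
Comparing from start:
  Pos 0: 'i' != 'b' (stop)
LCP = "" (length 0)


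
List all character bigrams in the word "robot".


Word: "robot" (length 5)
Number of bigrams = 5 - 2 + 1 = 4
  Position 0: "ro"
  Position 1: "ob"
  Position 2: "bo"
  Position 3: "ot"
Bigrams = "ro", "ob", "bo", "ot"


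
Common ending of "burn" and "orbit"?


Word 1: "burn"
Word 2: "orbit"
Comparing from end:
  Pos -1: 'n' != 't' (stop)
LCS = "" (length 0)


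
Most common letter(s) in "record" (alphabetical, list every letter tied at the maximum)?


Word: "record"
Letter counts:
  'c': 1
  'd': 1
  'e': 1
  'o': 1
  'r': 2
Maximum count = 2
Most frequent = 'r' (2 times each)


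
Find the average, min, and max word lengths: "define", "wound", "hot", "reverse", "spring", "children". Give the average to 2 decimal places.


Lengths: "define"=6, "wound"=5, "hot"=3, "reverse"=7, "spring"=6, "children"=8
Sum = 35, Count = 6
Average = 35/6 = 5.83
= avg=5.83, min=3, max=8


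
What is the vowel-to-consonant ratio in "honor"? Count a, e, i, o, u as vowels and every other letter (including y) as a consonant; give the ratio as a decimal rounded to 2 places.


Word: "honor"
Vowels (a,e,i,o,u): 2
Consonants: 3
Ratio = 2/3
= 0.67


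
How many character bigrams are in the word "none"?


Word: "none" (length 4)
Number of 2-grams = length - 2 + 1 = 4 - 2 + 1
= 3


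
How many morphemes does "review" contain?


Word: "review"
Morphemes: re- + view
Each morpheme carries meaning
= 2 morphemes


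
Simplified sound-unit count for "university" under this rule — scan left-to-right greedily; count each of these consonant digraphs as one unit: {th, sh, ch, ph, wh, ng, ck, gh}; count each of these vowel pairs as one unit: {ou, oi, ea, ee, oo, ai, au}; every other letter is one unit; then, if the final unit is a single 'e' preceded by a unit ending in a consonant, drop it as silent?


Word: "university" (10 letters)
Left-to-right scan:
  (1) 'u' (letter)
  (2) 'n' (letter)
  (3) 'i' (letter)
  (4) 'v' (letter)
  (5) 'e' (letter)
  (6) 'r' (letter)
  (7) 's' (letter)
  (8) 'i' (letter)
  (9) 't' (letter)
  (10) 'y' (letter)
Units from scan: 10
Sound units = 10 units


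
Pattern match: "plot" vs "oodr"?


Pattern of "plot": [0, 1, 2, 3]
Pattern of "oodr": [0, 0, 1, 2]
Patterns do not match
Same pattern = No


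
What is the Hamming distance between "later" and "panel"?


Comparing character by character (same length = 5):
  Pos 0: 'l' vs 'p' !=
  Pos 1: 'a' vs 'a' =
  Pos 2: 't' vs 'n' !=
  Pos 3: 'e' vs 'e' =
  Pos 4: 'r' vs 'l' !=
Hamming distance = 3


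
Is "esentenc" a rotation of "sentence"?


Word: "sentence", Candidate: "esentenc"
Method: check if candidate is substring of word+word
"sentencesentence" contains "esentenc"? Yes
Is rotation = Yes


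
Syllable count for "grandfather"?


Word: "grandfather"
Syllable breakdown: grand · fa · ther
Counting: 3 parts
= 3 syllables


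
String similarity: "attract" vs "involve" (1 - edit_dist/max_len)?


Word 1: "attract" (length 7)
Word 2: "involve" (length 7)
One optimal edit sequence:
  1. substitute 'a' -> 'i'  (+1)
  2. substitute 't' -> 'n'  (+1)
  3. substitute 't' -> 'v'  (+1)
  4. substitute 'r' -> 'o'  (+1)
  5. substitute 'a' -> 'l'  (+1)
  6. substitute 'c' -> 'v'  (+1)
  7. substitute 't' -> 'e'  (+1)
Edit distance = 7
Max length = max(7, 7) = 7
Similarity = 1 - 7/7
= 0.0000


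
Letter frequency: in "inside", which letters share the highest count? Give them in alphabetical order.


Word: "inside"
Letter counts:
  'd': 1
  'e': 1
  'i': 2
  'n': 1
  's': 1
Maximum count = 2
Most frequent = 'i' (2 times each)


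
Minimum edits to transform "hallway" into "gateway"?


Word 1: "hallway" (length 7)
Word 2: "gateway" (length 7)
One optimal edit sequence (insert/delete/substitute each cost 1):
  1. substitute 'h' -> 'g'  (+1)
  2. keep 'a'
  3. substitute 'l' -> 't'  (+1)
  4. substitute 'l' -> 'e'  (+1)
  5. keep 'w'
  6. keep 'a'
  7. keep 'y'
Total edit operations: 3
Edit distance = 3


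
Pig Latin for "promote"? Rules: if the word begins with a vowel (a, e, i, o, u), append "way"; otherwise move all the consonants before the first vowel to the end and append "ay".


Word: "promote"
Starts with consonant(s) → move to end, add 'ay'
Consonant cluster: "pr"
Pig Latin = "omotepray"


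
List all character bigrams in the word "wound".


Word: "wound" (length 5)
Number of bigrams = 5 - 2 + 1 = 4
  Position 0: "wo"
  Position 1: "ou"
  Position 2: "un"
  Position 3: "nd"
Bigrams = "wo", "ou", "un", "nd"


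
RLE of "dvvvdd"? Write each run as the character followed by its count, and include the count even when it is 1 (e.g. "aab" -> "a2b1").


String: "dvvvdd"
Scanning for consecutive runs:
  'd' x 1
  'v' x 3
  'd' x 2
RLE = "d1v3d2"


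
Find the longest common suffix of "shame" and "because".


Word 1: "shame"
Word 2: "because"
Comparing from end:
  Pos -1: 'e' == 'e'
  Pos -2: 'm' != 's' (stop)
LCS = "e" (length 1)


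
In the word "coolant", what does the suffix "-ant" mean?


Suffix: -ant
Example: coolant = cool + -ant
Meaning = one who / that which


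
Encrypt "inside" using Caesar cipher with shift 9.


Word: "inside"
Shift: 9
Each letter → (letter + shift) mod 26:
  'i' (8) + 9 = 17 → 'r'
  'n' (13) + 9 = 22 → 'w'
  's' (18) + 9 = 1 → 'b'
  'i' (8) + 9 = 17 → 'r'
  'd' (3) + 9 = 12 → 'm'
  'e' (4) + 9 = 13 → 'n'
Result = "rwbrmn"


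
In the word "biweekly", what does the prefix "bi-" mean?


Prefix: bi-
Example: biweekly = bi- + weekly
Meaning = two


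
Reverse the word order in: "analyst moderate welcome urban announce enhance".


Original: "analyst moderate welcome urban announce enhance"
Words (1..n): analyst | moderate | welcome | urban | announce | enhance
Reversed (n..1): enhance | announce | urban | welcome | moderate | analyst
Result = "enhance announce urban welcome moderate analyst"


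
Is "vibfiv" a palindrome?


Word: "vibfiv"
Reversed: "vifbiv"
Forward == Backward? vibfiv != vifbiv
Palindrome = No


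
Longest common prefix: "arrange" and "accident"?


Word 1: "arrange"
Word 2: "accident"
Comparing from start:
  Pos 0: 'a' == 'a'
  Pos 1: 'r' != 'c' (stop)
LCP = "a" (length 1)


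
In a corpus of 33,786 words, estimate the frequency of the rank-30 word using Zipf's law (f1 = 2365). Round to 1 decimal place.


Zipf's law: f(r) = f(1) / r
f(1) = 2365
f(30) = 2365 / 30
= 78.8 occurrences


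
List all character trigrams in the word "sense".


Word: "sense" (length 5)
Number of trigrams = 5 - 3 + 1 = 3
  Position 0: "sen"
  Position 1: "ens"
  Position 2: "nse"
Trigrams = "sen", "ens", "nse"


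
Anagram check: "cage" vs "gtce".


Word 1: "cage" → sorted: aceg
Word 2: "gtce" → sorted: cegt
Same letters? aceg != cegt
Anagram = No


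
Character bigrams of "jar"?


Word: "jar" (length 3)
Number of bigrams = 3 - 2 + 1 = 2
  Position 0: "ja"
  Position 1: "ar"
Bigrams = "ja", "ar"
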